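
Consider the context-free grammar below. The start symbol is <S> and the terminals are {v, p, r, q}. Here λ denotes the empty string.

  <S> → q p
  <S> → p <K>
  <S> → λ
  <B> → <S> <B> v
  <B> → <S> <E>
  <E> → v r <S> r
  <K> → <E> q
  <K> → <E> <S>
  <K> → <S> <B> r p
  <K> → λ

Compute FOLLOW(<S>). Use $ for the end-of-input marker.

FIRST(<S>) = {λ, p, q}
FIRST(<E>) = {v}
FIRST(<B>) = {p, q, v}  (via <S> <B> v, <S> <E>)
FIRST(<K>) = {λ, p, q, v}  (via <E> q, <E> <S>, <S> <B> r p)
FOLLOW(<S>) includes $ since <S> is the start symbol.
FOLLOW(<B>): in <B>→<S> <B> v, <B> is followed by v with FIRST {v}; in <K>→<S> <B> r p, <B> is followed by r p with FIRST {r}. Thus FOLLOW(<B>) = {r, v}.
FOLLOW(<S>): in <B>→<S> <B> v, <S> is followed by <B> v with FIRST {p, q, v}; in <B>→<S> <E>, <S> is followed by <E> with FIRST {v}; in <E>→v r <S> r, <S> is followed by r with FIRST {r}; in <K>→<E> <S>, the suffix after <S> is empty, so FOLLOW(<S>) ⊇ FOLLOW(<K>) = {$, p, q, r, v}; in <K>→<S> <B> r p, <S> is followed by <B> r p with FIRST {p, q, v}. Thus FOLLOW(<S>) = {$, p, q, r, v}.
FOLLOW(<K>): in <S>→p <K>, the suffix after <K> is empty, so FOLLOW(<K>) ⊇ FOLLOW(<S>) = {$, p, q, r, v}. Thus FOLLOW(<K>) = {$, p, q, r, v}.
FOLLOW(<E>): in <B>→<S> <E>, the suffix after <E> is empty, so FOLLOW(<E>) ⊇ FOLLOW(<B>) = {r, v}; in <K>→<E> q, <E> is followed by q with FIRST {q}; in <K>→<E> <S>, <E> is followed by <S> with FIRST {λ, p, q}; in <K>→<E> <S>, the suffix after <E> is nullable, so FOLLOW(<E>) ⊇ FOLLOW(<K>) = {$, p, q, r, v}. Thus FOLLOW(<E>) = {$, p, q, r, v}.

{$, p, q, r, v}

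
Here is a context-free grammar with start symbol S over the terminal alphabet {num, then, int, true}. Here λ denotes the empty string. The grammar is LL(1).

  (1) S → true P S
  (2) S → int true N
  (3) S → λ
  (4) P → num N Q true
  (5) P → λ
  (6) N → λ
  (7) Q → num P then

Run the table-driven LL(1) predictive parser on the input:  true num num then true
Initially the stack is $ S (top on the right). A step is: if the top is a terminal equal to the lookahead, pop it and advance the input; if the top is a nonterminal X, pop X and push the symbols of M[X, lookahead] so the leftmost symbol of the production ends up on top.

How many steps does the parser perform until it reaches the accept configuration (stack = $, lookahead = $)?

      Stack                Input                     Action
   1  $ S                  true num num then true $  expand S → true P S
   2  $ S P true           true num num then true $  match true
   3  $ S P                num num then true $       expand P → num N Q true
   4  $ S true Q N num     num num then true $       match num
   5  $ S true Q N         num then true $           expand N → λ
   6  $ S true Q           num then true $           expand Q → num P then
   7  $ S true then P num  num then true $           match num
   8  $ S true then P      then true $               expand P → λ
   9  $ S true then        then true $               match then
  10  $ S true             true $                    match true
  11  $ S                  $                         expand S → λ
Accept reached after 11 steps.

11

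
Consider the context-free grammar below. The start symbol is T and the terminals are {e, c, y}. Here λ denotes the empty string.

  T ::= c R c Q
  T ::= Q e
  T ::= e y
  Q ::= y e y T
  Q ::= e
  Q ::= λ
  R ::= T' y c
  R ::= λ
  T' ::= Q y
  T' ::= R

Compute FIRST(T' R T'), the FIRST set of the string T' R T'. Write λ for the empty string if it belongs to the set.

{λ, e, y}

FIRST(Q) = {λ, e, y}
FIRST(T) = {c, e, y}  (via Q e)
FIRST(R) = {λ, e, y}  (via T' y c)
FIRST(T') = {λ, e, y}  (via Q y, R)
FIRST(T' R T'): take FIRST of each symbol in turn, carrying on past any symbol whose FIRST contains λ; result {λ, e, y}.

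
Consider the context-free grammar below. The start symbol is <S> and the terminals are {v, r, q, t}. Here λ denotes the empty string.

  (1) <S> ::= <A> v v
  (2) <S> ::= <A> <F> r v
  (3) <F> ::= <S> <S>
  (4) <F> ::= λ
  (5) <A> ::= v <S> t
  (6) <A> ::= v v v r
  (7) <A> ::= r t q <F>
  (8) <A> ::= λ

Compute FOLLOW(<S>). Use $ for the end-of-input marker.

{$, r, t, v}

FIRST(<A>) = {λ, r, v}
FIRST(<S>) = {r, v}  (via <A> v v, <A> <F> r v)
FIRST(<F>) = {λ, r, v}  (via <S> <S>)
FOLLOW(<S>) includes $ since <S> is the start symbol.
FOLLOW(<A>): in <S>::=<A> v v, <A> is followed by v v with FIRST {v}; in <S>::=<A> <F> r v, <A> is followed by <F> r v with FIRST {r, v}. Thus FOLLOW(<A>) = {r, v}.
FOLLOW(<F>): in <S>::=<A> <F> r v, <F> is followed by r v with FIRST {r}; in <A>::=r t q <F>, the suffix after <F> is empty, so FOLLOW(<F>) ⊇ FOLLOW(<A>) = {r, v}. Thus FOLLOW(<F>) = {r, v}.
FOLLOW(<S>): in <F>::=<S> <S> (occurrence 1), <S> is followed by <S> with FIRST {r, v}; in <F>::=<S> <S> (occurrence 2), the suffix after <S> is empty, so FOLLOW(<S>) ⊇ FOLLOW(<F>) = {r, v}; in <A>::=v <S> t, <S> is followed by t with FIRST {t}. Thus FOLLOW(<S>) = {$, r, t, v}.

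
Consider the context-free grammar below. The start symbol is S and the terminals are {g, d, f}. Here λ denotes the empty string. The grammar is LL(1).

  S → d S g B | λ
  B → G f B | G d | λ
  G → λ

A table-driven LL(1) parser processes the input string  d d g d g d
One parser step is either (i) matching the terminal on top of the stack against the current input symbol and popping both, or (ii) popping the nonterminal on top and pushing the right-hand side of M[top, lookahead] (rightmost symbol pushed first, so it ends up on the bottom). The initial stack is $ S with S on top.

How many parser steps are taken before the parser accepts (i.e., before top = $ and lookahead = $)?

      Stack          Input          Action
   1  $ S            d d g d g d $  expand S → d S g B
   2  $ B g S d      d d g d g d $  match d
   3  $ B g S        d g d g d $    expand S → d S g B
   4  $ B g B g S d  d g d g d $    match d
   5  $ B g B g S    g d g d $      expand S → λ
   6  $ B g B g      g d g d $      match g
   7  $ B g B        d g d $        expand B → G d
   8  $ B g d G      d g d $        expand G → λ
   9  $ B g d        d g d $        match d
  10  $ B g          g d $          match g
  11  $ B            d $            expand B → G d
  12  $ d G          d $            expand G → λ
  13  $ d            d $            match d
Accept reached after 13 steps.

13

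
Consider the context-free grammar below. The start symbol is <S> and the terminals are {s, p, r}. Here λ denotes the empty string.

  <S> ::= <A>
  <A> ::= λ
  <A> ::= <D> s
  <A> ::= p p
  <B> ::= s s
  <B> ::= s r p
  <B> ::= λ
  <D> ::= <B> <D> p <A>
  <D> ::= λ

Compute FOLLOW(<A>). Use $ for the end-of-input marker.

{$, p, s}

FIRST(<B>): from <B>::=s s we get {s}; from <B>::=s r p we get {s}; from <B>::=λ we get {λ}. So FIRST(<B>) = {λ, s}.
FIRST(<D>): from <D>::=<B> <D> p <A> we get {p, s}; from <D>::=λ we get {λ}. So FIRST(<D>) = {λ, p, s}.
FIRST(<A>): from <A>::=λ we get {λ}; from <A>::=<D> s we get {p, s}; from <A>::=p p we get {p}. So FIRST(<A>) = {λ, p, s}.
FIRST(<S>): from <S>::=<A> we get {λ, p, s}. So FIRST(<S>) = {λ, p, s}.
FOLLOW(<S>) includes $ since <S> is the start symbol.
FOLLOW(<S>): <S> appears on no right-hand side. Thus FOLLOW(<S>) = {$}.
FOLLOW(<B>): in <D>::=<B> <D> p <A>, <B> is followed by <D> p <A> with FIRST {p, s}. Thus FOLLOW(<B>) = {p, s}.
FOLLOW(<D>): in <A>::=<D> s, <D> is followed by s with FIRST {s}; in <D>::=<B> <D> p <A>, <D> is followed by p <A> with FIRST {p}. Thus FOLLOW(<D>) = {p, s}.
FOLLOW(<A>): in <S>::=<A>, the suffix after <A> is empty, so FOLLOW(<A>) ⊇ FOLLOW(<S>) = {$}; in <D>::=<B> <D> p <A>, the suffix after <A> is empty, so FOLLOW(<A>) ⊇ FOLLOW(<D>) = {p, s}. Thus FOLLOW(<A>) = {$, p, s}.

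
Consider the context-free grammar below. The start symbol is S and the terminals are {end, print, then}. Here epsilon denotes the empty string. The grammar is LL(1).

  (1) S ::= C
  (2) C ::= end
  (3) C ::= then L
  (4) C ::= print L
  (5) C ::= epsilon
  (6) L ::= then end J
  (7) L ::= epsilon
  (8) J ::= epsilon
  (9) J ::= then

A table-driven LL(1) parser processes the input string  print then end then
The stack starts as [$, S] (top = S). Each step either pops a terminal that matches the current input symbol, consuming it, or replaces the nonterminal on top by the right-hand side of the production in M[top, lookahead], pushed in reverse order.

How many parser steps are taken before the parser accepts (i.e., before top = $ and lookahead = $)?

     Stack         Input                  Action
  1  $ S           print then end then $  expand S ::= C
  2  $ C           print then end then $  expand C ::= print L
  3  $ L print     print then end then $  match print
  4  $ L           then end then $        expand L ::= then end J
  5  $ J end then  then end then $        match then
  6  $ J end       end then $             match end
  7  $ J           then $                 expand J ::= then
  8  $ then        then $                 match then
Accept reached after 8 steps.

8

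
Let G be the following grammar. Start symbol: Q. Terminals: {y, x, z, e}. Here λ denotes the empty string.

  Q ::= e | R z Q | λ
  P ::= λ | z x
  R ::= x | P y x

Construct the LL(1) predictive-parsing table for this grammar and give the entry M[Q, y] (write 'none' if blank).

FIRST(P) = {λ, z}
FIRST(R) = {x, y, z}  (via P y x)
FIRST(Q) = {λ, e, x, y, z}  (via R z Q)
FOLLOW(Q) includes $ since Q is the start symbol.
FOLLOW(Q): in Q::=R z Q, the suffix after Q is empty (adds nothing new). Thus FOLLOW(Q) = {$}.
For Q ::= e: FIRST(e) = {e}, so it goes in M[Q, t] for t ∈ {e}.
For Q ::= R z Q: FIRST(R z Q) = {x, y, z}, so it goes in M[Q, t] for t ∈ {x, y, z}.
For Q ::= λ: FIRST(λ) = {λ}, so it goes in M[Q, t] for t ∈ {}; since λ ∈ FIRST, also for every t ∈ FOLLOW(Q) = {$}.

Q ::= R z Q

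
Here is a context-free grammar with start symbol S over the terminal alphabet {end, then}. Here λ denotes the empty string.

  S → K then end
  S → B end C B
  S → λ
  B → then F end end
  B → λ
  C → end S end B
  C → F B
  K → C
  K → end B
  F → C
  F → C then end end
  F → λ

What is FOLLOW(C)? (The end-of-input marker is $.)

FIRST(B) = {λ, then}
FIRST(S) = {λ, end, then}  (via K then end, B end C B)
FIRST(C) = {λ, end, then}  (via F B)
FIRST(K) = {λ, end, then}  (via C)
FIRST(F) = {λ, end, then}  (via C, C then end end)
FOLLOW(S) includes $ since S is the start symbol.
FOLLOW(S): in C→end S end B, S is followed by end B with FIRST {end}. Thus FOLLOW(S) = {$, end}.
FOLLOW(K): in S→K then end, K is followed by then end with FIRST {then}. Thus FOLLOW(K) = {then}.
FOLLOW(B): in S→B end C B (occurrence 1), B is followed by end C B with FIRST {end}; in S→B end C B (occurrence 2), the suffix after B is empty, so FOLLOW(B) ⊇ FOLLOW(S) = {$, end}; in C→end S end B, the suffix after B is empty, so FOLLOW(B) ⊇ FOLLOW(C) = {$, end, then}; in C→F B, the suffix after B is empty, so FOLLOW(B) ⊇ FOLLOW(C) = {$, end, then}; in K→end B, the suffix after B is empty, so FOLLOW(B) ⊇ FOLLOW(K) = {then}. Thus FOLLOW(B) = {$, end, then}.
FOLLOW(C): in S→B end C B, C is followed by B with FIRST {λ, then}; in S→B end C B, the suffix after C is nullable, so FOLLOW(C) ⊇ FOLLOW(S) = {$, end}; in K→C, the suffix after C is empty, so FOLLOW(C) ⊇ FOLLOW(K) = {then}; in F→C, the suffix after C is empty, so FOLLOW(C) ⊇ FOLLOW(F) = {$, end, then}; in F→C then end end, C is followed by then end end with FIRST {then}. Thus FOLLOW(C) = {$, end, then}.
FOLLOW(F): in B→then F end end, F is followed by end end with FIRST {end}; in C→F B, F is followed by B with FIRST {λ, then}; in C→F B, the suffix after F is nullable, so FOLLOW(F) ⊇ FOLLOW(C) = {$, end, then}. Thus FOLLOW(F) = {$, end, then}.

{$, end, then}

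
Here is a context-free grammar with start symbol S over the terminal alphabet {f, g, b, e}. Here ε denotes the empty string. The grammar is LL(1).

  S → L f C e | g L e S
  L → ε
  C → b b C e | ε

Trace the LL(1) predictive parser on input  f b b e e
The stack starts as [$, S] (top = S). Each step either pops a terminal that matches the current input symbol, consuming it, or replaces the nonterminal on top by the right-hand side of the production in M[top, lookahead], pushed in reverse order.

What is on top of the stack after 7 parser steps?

e

     Stack        Input        Action
  1  $ S          f b b e e $  expand S → L f C e
  2  $ e C f L    f b b e e $  expand L → ε
  3  $ e C f      f b b e e $  match f
  4  $ e C        b b e e $    expand C → b b C e
  5  $ e e C b b  b b e e $    match b
  6  $ e e C b    b e e $      match b
  7  $ e e C      e e $        expand C → ε
Stack after step 7: $ e e (top = e).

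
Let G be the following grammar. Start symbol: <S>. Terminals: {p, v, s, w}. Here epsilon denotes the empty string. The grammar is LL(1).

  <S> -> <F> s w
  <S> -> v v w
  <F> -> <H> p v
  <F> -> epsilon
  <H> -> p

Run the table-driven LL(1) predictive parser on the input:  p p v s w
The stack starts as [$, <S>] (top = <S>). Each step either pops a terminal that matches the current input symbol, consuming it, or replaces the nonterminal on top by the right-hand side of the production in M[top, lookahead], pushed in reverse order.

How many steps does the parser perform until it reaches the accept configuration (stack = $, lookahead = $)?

8

     Stack          Input        Action
  1  $ <S>          p p v s w $  expand <S> -> <F> s w
  2  $ w s <F>      p p v s w $  expand <F> -> <H> p v
  3  $ w s v p <H>  p p v s w $  expand <H> -> p
  4  $ w s v p p    p p v s w $  match p
  5  $ w s v p      p v s w $    match p
  6  $ w s v        v s w $      match v
  7  $ w s          s w $        match s
  8  $ w            w $          match w
Accept reached after 8 steps.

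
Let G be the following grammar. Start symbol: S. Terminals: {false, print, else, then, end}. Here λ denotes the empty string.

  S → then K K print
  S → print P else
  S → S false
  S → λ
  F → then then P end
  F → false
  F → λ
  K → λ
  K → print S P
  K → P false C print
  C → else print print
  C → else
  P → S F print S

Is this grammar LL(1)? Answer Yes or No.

No

FIRST(S) = {λ, false, print, then}
FIRST(F) = {λ, false, then}
FIRST(K) = {λ, false, print, then}
FIRST(C) = {else}
FIRST(P) = {false, print, then}
FOLLOW(S) = {$, else, end, false, print, then}
FOLLOW(F) = {print}
FOLLOW(K) = {false, print, then}
FOLLOW(C) = {print}
FOLLOW(P) = {else, end, false, print, then}
Cell M[C, else] receives both C → else print print and C → else — the grammar is not LL(1).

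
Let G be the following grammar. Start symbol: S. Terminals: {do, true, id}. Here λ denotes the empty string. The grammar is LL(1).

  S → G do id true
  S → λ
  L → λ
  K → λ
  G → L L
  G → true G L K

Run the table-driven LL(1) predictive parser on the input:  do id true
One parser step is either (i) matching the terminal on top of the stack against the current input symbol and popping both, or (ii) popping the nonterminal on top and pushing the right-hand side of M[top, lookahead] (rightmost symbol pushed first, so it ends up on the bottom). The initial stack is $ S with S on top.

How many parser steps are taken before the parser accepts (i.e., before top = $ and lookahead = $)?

     Stack             Input         Action
  1  $ S               do id true $  expand S → G do id true
  2  $ true id do G    do id true $  expand G → L L
  3  $ true id do L L  do id true $  expand L → λ
  4  $ true id do L    do id true $  expand L → λ
  5  $ true id do      do id true $  match do
  6  $ true id         id true $     match id
  7  $ true            true $        match true
Accept reached after 7 steps.

7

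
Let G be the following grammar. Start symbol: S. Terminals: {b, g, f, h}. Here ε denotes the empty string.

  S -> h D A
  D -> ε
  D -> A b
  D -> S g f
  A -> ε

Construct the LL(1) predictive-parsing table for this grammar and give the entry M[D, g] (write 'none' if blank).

D -> ε

FIRST(S) = {h}
FIRST(A) = {ε}
FIRST(D) = {ε, b, h}  (via A b, S g f)
FOLLOW(S) includes $ since S is the start symbol.
FOLLOW(S): in D->S g f, S is followed by g f with FIRST {g}. Thus FOLLOW(S) = {$, g}.
FOLLOW(D): in S->h D A, D is followed by A with FIRST {ε}; in S->h D A, the suffix after D is nullable, so FOLLOW(D) ⊇ FOLLOW(S) = {$, g}. Thus FOLLOW(D) = {$, g}.
For D -> ε: FIRST(ε) = {ε}, so it goes in M[D, t] for t ∈ {}; since ε ∈ FIRST, also for every t ∈ FOLLOW(D) = {$, g}.
For D -> A b: FIRST(A b) = {b}, so it goes in M[D, t] for t ∈ {b}.
For D -> S g f: FIRST(S g f) = {h}, so it goes in M[D, t] for t ∈ {h}.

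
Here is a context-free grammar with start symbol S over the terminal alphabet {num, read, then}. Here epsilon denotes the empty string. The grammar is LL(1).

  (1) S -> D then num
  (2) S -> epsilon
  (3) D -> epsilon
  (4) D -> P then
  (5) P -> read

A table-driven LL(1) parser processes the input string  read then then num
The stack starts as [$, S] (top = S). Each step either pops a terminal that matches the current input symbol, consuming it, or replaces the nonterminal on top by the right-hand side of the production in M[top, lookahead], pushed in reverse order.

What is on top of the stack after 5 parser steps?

step 1: stack=$ S  input=read then then num $  — expand S -> D then num
step 2: stack=$ num then D  input=read then then num $  — expand D -> P then
step 3: stack=$ num then then P  input=read then then num $  — expand P -> read
step 4: stack=$ num then then read  input=read then then num $  — match read
step 5: stack=$ num then then  input=then then num $  — match then
Stack after step 5: $ num then (top = then).

then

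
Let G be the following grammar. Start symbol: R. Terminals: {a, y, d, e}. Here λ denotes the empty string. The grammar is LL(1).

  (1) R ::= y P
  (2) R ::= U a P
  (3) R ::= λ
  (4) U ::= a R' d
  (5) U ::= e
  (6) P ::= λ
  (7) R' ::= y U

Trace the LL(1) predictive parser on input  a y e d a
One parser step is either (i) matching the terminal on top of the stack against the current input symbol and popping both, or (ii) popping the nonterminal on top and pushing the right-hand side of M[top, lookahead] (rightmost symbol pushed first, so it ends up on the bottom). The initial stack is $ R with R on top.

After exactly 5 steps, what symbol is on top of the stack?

     Stack         Input        Action
  1  $ R           a y e d a $  expand R ::= U a P
  2  $ P a U       a y e d a $  expand U ::= a R' d
  3  $ P a d R' a  a y e d a $  match a
  4  $ P a d R'    y e d a $    expand R' ::= y U
  5  $ P a d U y   y e d a $    match y
Stack after step 5: $ P a d U (top = U).

U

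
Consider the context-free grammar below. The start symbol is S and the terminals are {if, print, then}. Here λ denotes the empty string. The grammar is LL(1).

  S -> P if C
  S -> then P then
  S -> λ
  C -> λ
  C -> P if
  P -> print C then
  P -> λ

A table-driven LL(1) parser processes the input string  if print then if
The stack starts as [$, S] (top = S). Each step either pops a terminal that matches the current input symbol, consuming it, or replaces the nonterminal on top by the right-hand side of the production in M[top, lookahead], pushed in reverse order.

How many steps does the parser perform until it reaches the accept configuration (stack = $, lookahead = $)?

     Stack              Input               Action
  1  $ S                if print then if $  expand S -> P if C
  2  $ C if P           if print then if $  expand P -> λ
  3  $ C if             if print then if $  match if
  4  $ C                print then if $     expand C -> P if
  5  $ if P             print then if $     expand P -> print C then
  6  $ if then C print  print then if $     match print
  7  $ if then C        then if $           expand C -> λ
  8  $ if then          then if $           match then
  9  $ if               if $                match if
Accept reached after 9 steps.

9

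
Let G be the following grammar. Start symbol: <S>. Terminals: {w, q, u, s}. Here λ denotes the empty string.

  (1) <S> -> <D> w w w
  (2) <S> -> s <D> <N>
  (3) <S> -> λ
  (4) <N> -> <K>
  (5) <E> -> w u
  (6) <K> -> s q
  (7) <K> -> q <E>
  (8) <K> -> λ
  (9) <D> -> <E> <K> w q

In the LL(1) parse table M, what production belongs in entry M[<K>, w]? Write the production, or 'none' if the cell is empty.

FIRST(<E>): from <E>->w u we get {w}. So FIRST(<E>) = {w}.
FIRST(<K>): from <K>->s q we get {s}; from <K>->q <E> we get {q}; from <K>->λ we get {λ}. So FIRST(<K>) = {λ, q, s}.
FIRST(<N>): from <N>-><K> we get {λ, q, s}. So FIRST(<N>) = {λ, q, s}.
FIRST(<D>): from <D>-><E> <K> w q we get {w}. So FIRST(<D>) = {w}.
FIRST(<S>): from <S>-><D> w w w we get {w}; from <S>->s <D> <N> we get {s}; from <S>->λ we get {λ}. So FIRST(<S>) = {λ, s, w}.
FOLLOW(<S>) includes $ since <S> is the start symbol.
FOLLOW(<N>): in <S>->s <D> <N>, the suffix after <N> is empty, so FOLLOW(<N>) ⊇ FOLLOW(<S>) = {$}. Thus FOLLOW(<N>) = {$}.
FOLLOW(<K>): in <N>-><K>, the suffix after <K> is empty, so FOLLOW(<K>) ⊇ FOLLOW(<N>) = {$}; in <D>-><E> <K> w q, <K> is followed by w q with FIRST {w}. Thus FOLLOW(<K>) = {$, w}.
For <K> -> s q: FIRST(s q) = {s}, so it goes in M[<K>, t] for t ∈ {s}.
For <K> -> q <E>: FIRST(q <E>) = {q}, so it goes in M[<K>, t] for t ∈ {q}.
For <K> -> λ: FIRST(λ) = {λ}, so it goes in M[<K>, t] for t ∈ {}; since λ ∈ FIRST, also for every t ∈ FOLLOW(<K>) = {$, w}.

<K> -> λ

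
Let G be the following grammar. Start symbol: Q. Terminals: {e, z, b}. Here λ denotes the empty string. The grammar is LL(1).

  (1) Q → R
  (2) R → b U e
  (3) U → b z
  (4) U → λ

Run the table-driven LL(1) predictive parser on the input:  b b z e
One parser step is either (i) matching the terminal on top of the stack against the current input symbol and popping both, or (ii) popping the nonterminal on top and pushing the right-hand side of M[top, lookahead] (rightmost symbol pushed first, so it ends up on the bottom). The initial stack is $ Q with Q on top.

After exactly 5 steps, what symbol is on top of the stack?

step 1: stack=$ Q  input=b b z e $  — expand Q → R
step 2: stack=$ R  input=b b z e $  — expand R → b U e
step 3: stack=$ e U b  input=b b z e $  — match b
step 4: stack=$ e U  input=b z e $  — expand U → b z
step 5: stack=$ e z b  input=b z e $  — match b
Stack after step 5: $ e z (top = z).

z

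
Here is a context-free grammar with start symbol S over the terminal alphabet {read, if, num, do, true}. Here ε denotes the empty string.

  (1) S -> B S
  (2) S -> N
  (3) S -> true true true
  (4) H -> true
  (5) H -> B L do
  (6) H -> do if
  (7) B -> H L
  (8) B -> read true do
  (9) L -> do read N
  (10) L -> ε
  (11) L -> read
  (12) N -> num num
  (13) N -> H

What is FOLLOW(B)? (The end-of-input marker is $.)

{do, num, read, true}

FIRST(L): from L->do read N we get {do}; from L->ε we get {ε}; from L->read we get {read}. So FIRST(L) = {ε, do, read}.
FIRST(S): from S->B S we get {do, read, true}; from S->N we get {do, num, read, true}; from S->true true true we get {true}. So FIRST(S) = {do, num, read, true}.
FIRST(H): from H->true we get {true}; from H->B L do we get {do, read, true}; from H->do if we get {do}. So FIRST(H) = {do, read, true}.
FIRST(B): from B->H L we get {do, read, true}; from B->read true do we get {read}. So FIRST(B) = {do, read, true}.
FIRST(N): from N->num num we get {num}; from N->H we get {do, read, true}. So FIRST(N) = {do, num, read, true}.
FOLLOW(S) includes $ since S is the start symbol.
FOLLOW(S): in S->B S, the suffix after S is empty (adds nothing new). Thus FOLLOW(S) = {$}.
FOLLOW(B): in S->B S, B is followed by S with FIRST {do, num, read, true}; in H->B L do, B is followed by L do with FIRST {do, read}. Thus FOLLOW(B) = {do, num, read, true}.
FOLLOW(L): in H->B L do, L is followed by do with FIRST {do}; in B->H L, the suffix after L is empty, so FOLLOW(L) ⊇ FOLLOW(B) = {do, num, read, true}. Thus FOLLOW(L) = {do, num, read, true}.
FOLLOW(N): in S->N, the suffix after N is empty, so FOLLOW(N) ⊇ FOLLOW(S) = {$}; in L->do read N, the suffix after N is empty, so FOLLOW(N) ⊇ FOLLOW(L) = {do, num, read, true}. Thus FOLLOW(N) = {$, do, num, read, true}.
FOLLOW(H): in B->H L, H is followed by L with FIRST {ε, do, read}; in B->H L, the suffix after H is nullable, so FOLLOW(H) ⊇ FOLLOW(B) = {do, num, read, true}; in N->H, the suffix after H is empty, so FOLLOW(H) ⊇ FOLLOW(N) = {$, do, num, read, true}. Thus FOLLOW(H) = {$, do, num, read, true}.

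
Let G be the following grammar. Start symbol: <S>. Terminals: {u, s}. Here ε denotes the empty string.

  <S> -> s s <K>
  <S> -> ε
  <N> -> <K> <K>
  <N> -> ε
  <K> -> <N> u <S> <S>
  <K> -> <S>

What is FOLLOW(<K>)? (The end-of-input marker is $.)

FIRST(<S>) = {ε, s}
FIRST(<N>) = {ε, s, u}  (via <K> <K>)
FIRST(<K>) = {ε, s, u}  (via <N> u <S> <S>, <S>)
FOLLOW(<S>) includes $ since <S> is the start symbol.
FOLLOW(<N>): in <K>-><N> u <S> <S>, <N> is followed by u <S> <S> with FIRST {u}. Thus FOLLOW(<N>) = {u}.
FOLLOW(<S>): in <K>-><N> u <S> <S> (occurrence 1), <S> is followed by <S> with FIRST {ε, s}; in <K>-><N> u <S> <S> (occurrence 1), the suffix after <S> is nullable, so FOLLOW(<S>) ⊇ FOLLOW(<K>) = {$, s, u}; in <K>-><N> u <S> <S> (occurrence 2), the suffix after <S> is empty, so FOLLOW(<S>) ⊇ FOLLOW(<K>) = {$, s, u}; in <K>-><S>, the suffix after <S> is empty, so FOLLOW(<S>) ⊇ FOLLOW(<K>) = {$, s, u}. Thus FOLLOW(<S>) = {$, s, u}.
FOLLOW(<K>): in <S>->s s <K>, the suffix after <K> is empty, so FOLLOW(<K>) ⊇ FOLLOW(<S>) = {$, s, u}; in <N>-><K> <K> (occurrence 1), <K> is followed by <K> with FIRST {ε, s, u}; in <N>-><K> <K> (occurrence 1), the suffix after <K> is nullable, so FOLLOW(<K>) ⊇ FOLLOW(<N>) = {u}; in <N>-><K> <K> (occurrence 2), the suffix after <K> is empty, so FOLLOW(<K>) ⊇ FOLLOW(<N>) = {u}. Thus FOLLOW(<K>) = {$, s, u}.

{$, s, u}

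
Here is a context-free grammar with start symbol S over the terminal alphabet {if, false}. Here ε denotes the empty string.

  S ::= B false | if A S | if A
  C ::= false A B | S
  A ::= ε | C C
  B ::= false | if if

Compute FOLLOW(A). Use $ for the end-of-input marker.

FIRST(B): from B::=false we get {false}; from B::=if if we get {if}. So FIRST(B) = {false, if}.
FIRST(S): from S::=B false we get {false, if}; from S::=if A S we get {if}; from S::=if A we get {if}. So FIRST(S) = {false, if}.
FIRST(C): from C::=false A B we get {false}; from C::=S we get {false, if}. So FIRST(C) = {false, if}.
FIRST(A): from A::=ε we get {ε}; from A::=C C we get {false, if}. So FIRST(A) = {ε, false, if}.
FOLLOW(S) includes $ since S is the start symbol.
FOLLOW(S): in S::=if A S, the suffix after S is empty (adds nothing new); in C::=S, the suffix after S is empty, so FOLLOW(S) ⊇ FOLLOW(C) = {$, false, if}. Thus FOLLOW(S) = {$, false, if}.
FOLLOW(A): in S::=if A S, A is followed by S with FIRST {false, if}; in S::=if A, the suffix after A is empty, so FOLLOW(A) ⊇ FOLLOW(S) = {$, false, if}; in C::=false A B, A is followed by B with FIRST {false, if}. Thus FOLLOW(A) = {$, false, if}.
FOLLOW(C): in A::=C C (occurrence 1), C is followed by C with FIRST {false, if}; in A::=C C (occurrence 2), the suffix after C is empty, so FOLLOW(C) ⊇ FOLLOW(A) = {$, false, if}. Thus FOLLOW(C) = {$, false, if}.
FOLLOW(B): in S::=B false, B is followed by false with FIRST {false}; in C::=false A B, the suffix after B is empty, so FOLLOW(B) ⊇ FOLLOW(C) = {$, false, if}. Thus FOLLOW(B) = {$, false, if}.

{$, false, if}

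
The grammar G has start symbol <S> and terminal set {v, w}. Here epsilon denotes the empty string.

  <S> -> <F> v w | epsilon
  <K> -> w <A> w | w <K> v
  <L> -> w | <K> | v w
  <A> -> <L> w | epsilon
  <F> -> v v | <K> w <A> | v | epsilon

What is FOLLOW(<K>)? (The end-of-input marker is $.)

{v, w}

FIRST(<K>) = {w}
FIRST(<L>) = {v, w}  (via <K>)
FIRST(<F>) = {epsilon, v, w}  (via <K> w <A>)
FIRST(<S>) = {epsilon, v, w}  (via <F> v w)
FIRST(<A>) = {epsilon, v, w}  (via <L> w)
FOLLOW(<S>) includes $ since <S> is the start symbol.
FOLLOW(<S>): <S> appears on no right-hand side. Thus FOLLOW(<S>) = {$}.
FOLLOW(<L>): in <A>-><L> w, <L> is followed by w with FIRST {w}. Thus FOLLOW(<L>) = {w}.
FOLLOW(<K>): in <K>->w <K> v, <K> is followed by v with FIRST {v}; in <L>-><K>, the suffix after <K> is empty, so FOLLOW(<K>) ⊇ FOLLOW(<L>) = {w}; in <F>-><K> w <A>, <K> is followed by w <A> with FIRST {w}. Thus FOLLOW(<K>) = {v, w}.
FOLLOW(<F>): in <S>-><F> v w, <F> is followed by v w with FIRST {v}. Thus FOLLOW(<F>) = {v}.
FOLLOW(<A>): in <K>->w <A> w, <A> is followed by w with FIRST {w}; in <F>-><K> w <A>, the suffix after <A> is empty, so FOLLOW(<A>) ⊇ FOLLOW(<F>) = {v}. Thus FOLLOW(<A>) = {v, w}.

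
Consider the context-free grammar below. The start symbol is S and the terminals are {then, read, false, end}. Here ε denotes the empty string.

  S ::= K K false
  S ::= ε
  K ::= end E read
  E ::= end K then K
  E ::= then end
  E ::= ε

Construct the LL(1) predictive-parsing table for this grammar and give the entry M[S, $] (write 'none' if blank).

S ::= ε

FIRST(K): from K::=end E read we get {end}. So FIRST(K) = {end}.
FIRST(E): from E::=end K then K we get {end}; from E::=then end we get {then}; from E::=ε we get {ε}. So FIRST(E) = {ε, end, then}.
FIRST(S): from S::=K K false we get {end}; from S::=ε we get {ε}. So FIRST(S) = {ε, end}.
FOLLOW(S) includes $ since S is the start symbol.
FOLLOW(S): S appears on no right-hand side. Thus FOLLOW(S) = {$}.
For S ::= K K false: FIRST(K K false) = {end}, so it goes in M[S, t] for t ∈ {end}.
For S ::= ε: FIRST(ε) = {ε}, so it goes in M[S, t] for t ∈ {}; since ε ∈ FIRST, also for every t ∈ FOLLOW(S) = {$}.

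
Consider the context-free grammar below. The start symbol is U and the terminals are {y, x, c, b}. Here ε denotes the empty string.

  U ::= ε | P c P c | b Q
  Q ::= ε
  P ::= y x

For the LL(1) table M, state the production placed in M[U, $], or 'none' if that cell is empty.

U ::= ε

FIRST(Q) = {ε}
FIRST(P) = {y}
FIRST(U) = {ε, b, y}  (via P c P c)
FOLLOW(U) includes $ since U is the start symbol.
FOLLOW(U): U appears on no right-hand side. Thus FOLLOW(U) = {$}.
For U ::= ε: FIRST(ε) = {ε}, so it goes in M[U, t] for t ∈ {}; since ε ∈ FIRST, also for every t ∈ FOLLOW(U) = {$}.
For U ::= P c P c: FIRST(P c P c) = {y}, so it goes in M[U, t] for t ∈ {y}.
For U ::= b Q: FIRST(b Q) = {b}, so it goes in M[U, t] for t ∈ {b}.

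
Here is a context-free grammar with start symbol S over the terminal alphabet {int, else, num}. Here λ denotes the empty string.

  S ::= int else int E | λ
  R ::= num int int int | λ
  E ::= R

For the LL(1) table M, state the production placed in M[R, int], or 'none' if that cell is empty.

none

FIRST(S): from S::=int else int E we get {int}; from S::=λ we get {λ}. So FIRST(S) = {λ, int}.
FIRST(R): from R::=num int int int we get {num}; from R::=λ we get {λ}. So FIRST(R) = {λ, num}.
FIRST(E): from E::=R we get {λ, num}. So FIRST(E) = {λ, num}.
FOLLOW(S) includes $ since S is the start symbol.
FOLLOW(E): in S::=int else int E, the suffix after E is empty, so FOLLOW(E) ⊇ FOLLOW(S) = {$}. Thus FOLLOW(E) = {$}.
FOLLOW(R): in E::=R, the suffix after R is empty, so FOLLOW(R) ⊇ FOLLOW(E) = {$}. Thus FOLLOW(R) = {$}.
For R ::= num int int int: FIRST(num int int int) = {num}, so it goes in M[R, t] for t ∈ {num}.
For R ::= λ: FIRST(λ) = {λ}, so it goes in M[R, t] for t ∈ {}; since λ ∈ FIRST, also for every t ∈ FOLLOW(R) = {$}.
None of these place a production in M[R, int].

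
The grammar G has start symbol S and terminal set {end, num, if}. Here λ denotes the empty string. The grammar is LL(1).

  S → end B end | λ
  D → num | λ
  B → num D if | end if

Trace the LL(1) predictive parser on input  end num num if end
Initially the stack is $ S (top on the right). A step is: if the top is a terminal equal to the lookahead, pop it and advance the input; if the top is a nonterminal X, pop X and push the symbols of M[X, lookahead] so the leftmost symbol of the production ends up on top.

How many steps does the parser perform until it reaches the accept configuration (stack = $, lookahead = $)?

8

step 1: stack=$ S  input=end num num if end $  — expand S → end B end
step 2: stack=$ end B end  input=end num num if end $  — match end
step 3: stack=$ end B  input=num num if end $  — expand B → num D if
step 4: stack=$ end if D num  input=num num if end $  — match num
step 5: stack=$ end if D  input=num if end $  — expand D → num
step 6: stack=$ end if num  input=num if end $  — match num
step 7: stack=$ end if  input=if end $  — match if
step 8: stack=$ end  input=end $  — match end
Accept reached after 8 steps.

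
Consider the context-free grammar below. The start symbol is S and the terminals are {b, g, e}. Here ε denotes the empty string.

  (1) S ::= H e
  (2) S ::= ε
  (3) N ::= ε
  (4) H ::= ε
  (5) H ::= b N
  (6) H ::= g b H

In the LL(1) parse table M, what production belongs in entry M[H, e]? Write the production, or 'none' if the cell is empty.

H ::= ε

FIRST(N): from N::=ε we get {ε}. So FIRST(N) = {ε}.
FIRST(H): from H::=ε we get {ε}; from H::=b N we get {b}; from H::=g b H we get {g}. So FIRST(H) = {ε, b, g}.
FIRST(S): from S::=H e we get {b, e, g}; from S::=ε we get {ε}. So FIRST(S) = {ε, b, e, g}.
FOLLOW(S) includes $ since S is the start symbol.
FOLLOW(H): in S::=H e, H is followed by e with FIRST {e}; in H::=g b H, the suffix after H is empty (adds nothing new). Thus FOLLOW(H) = {e}.
For H ::= ε: FIRST(ε) = {ε}, so it goes in M[H, t] for t ∈ {}; since ε ∈ FIRST, also for every t ∈ FOLLOW(H) = {e}.
For H ::= b N: FIRST(b N) = {b}, so it goes in M[H, t] for t ∈ {b}.
For H ::= g b H: FIRST(g b H) = {g}, so it goes in M[H, t] for t ∈ {g}.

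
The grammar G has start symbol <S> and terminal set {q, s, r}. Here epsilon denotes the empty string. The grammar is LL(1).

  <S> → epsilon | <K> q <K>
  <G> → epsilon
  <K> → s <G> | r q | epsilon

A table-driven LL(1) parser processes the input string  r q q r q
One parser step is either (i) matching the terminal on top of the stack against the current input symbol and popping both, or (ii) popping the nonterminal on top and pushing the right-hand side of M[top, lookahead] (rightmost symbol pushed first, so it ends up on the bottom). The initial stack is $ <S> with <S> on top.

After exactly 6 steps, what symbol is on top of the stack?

step 1: stack=$ <S>  input=r q q r q $  — expand <S> → <K> q <K>
step 2: stack=$ <K> q <K>  input=r q q r q $  — expand <K> → r q
step 3: stack=$ <K> q q r  input=r q q r q $  — match r
step 4: stack=$ <K> q q  input=q q r q $  — match q
step 5: stack=$ <K> q  input=q r q $  — match q
step 6: stack=$ <K>  input=r q $  — expand <K> → r q
Stack after step 6: $ q r (top = r).

r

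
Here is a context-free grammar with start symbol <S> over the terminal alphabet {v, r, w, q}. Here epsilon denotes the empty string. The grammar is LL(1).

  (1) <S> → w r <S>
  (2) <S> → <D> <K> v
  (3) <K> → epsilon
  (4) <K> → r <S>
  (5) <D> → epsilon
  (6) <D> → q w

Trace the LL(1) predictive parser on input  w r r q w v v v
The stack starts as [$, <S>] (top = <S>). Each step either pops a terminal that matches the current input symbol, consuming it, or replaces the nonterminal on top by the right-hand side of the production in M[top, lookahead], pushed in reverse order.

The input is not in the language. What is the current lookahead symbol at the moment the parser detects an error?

v

step 1: stack=$ <S>  input=w r r q w v v v $  — expand <S> → w r <S>
step 2: stack=$ <S> r w  input=w r r q w v v v $  — match w
step 3: stack=$ <S> r  input=r r q w v v v $  — match r
step 4: stack=$ <S>  input=r q w v v v $  — expand <S> → <D> <K> v
step 5: stack=$ v <K> <D>  input=r q w v v v $  — expand <D> → epsilon
step 6: stack=$ v <K>  input=r q w v v v $  — expand <K> → r <S>
step 7: stack=$ v <S> r  input=r q w v v v $  — match r
step 8: stack=$ v <S>  input=q w v v v $  — expand <S> → <D> <K> v
step 9: stack=$ v v <K> <D>  input=q w v v v $  — expand <D> → q w
step 10: stack=$ v v <K> w q  input=q w v v v $  — match q
step 11: stack=$ v v <K> w  input=w v v v $  — match w
step 12: stack=$ v v <K>  input=v v v $  — expand <K> → epsilon
step 13: stack=$ v v  input=v v v $  — match v
step 14: stack=$ v  input=v v $  — match v
step 15: stack=$  input=v $  — error: stack empty but input remains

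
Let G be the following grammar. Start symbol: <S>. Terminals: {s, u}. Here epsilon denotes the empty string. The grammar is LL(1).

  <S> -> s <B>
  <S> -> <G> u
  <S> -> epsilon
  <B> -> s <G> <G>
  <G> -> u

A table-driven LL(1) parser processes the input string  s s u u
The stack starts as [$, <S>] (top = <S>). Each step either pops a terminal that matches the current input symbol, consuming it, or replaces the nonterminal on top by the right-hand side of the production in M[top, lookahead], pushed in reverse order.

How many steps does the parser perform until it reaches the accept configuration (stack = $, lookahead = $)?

8

step 1: stack=$ <S>  input=s s u u $  — expand <S> -> s <B>
step 2: stack=$ <B> s  input=s s u u $  — match s
step 3: stack=$ <B>  input=s u u $  — expand <B> -> s <G> <G>
step 4: stack=$ <G> <G> s  input=s u u $  — match s
step 5: stack=$ <G> <G>  input=u u $  — expand <G> -> u
step 6: stack=$ <G> u  input=u u $  — match u
step 7: stack=$ <G>  input=u $  — expand <G> -> u
step 8: stack=$ u  input=u $  — match u
Accept reached after 8 steps.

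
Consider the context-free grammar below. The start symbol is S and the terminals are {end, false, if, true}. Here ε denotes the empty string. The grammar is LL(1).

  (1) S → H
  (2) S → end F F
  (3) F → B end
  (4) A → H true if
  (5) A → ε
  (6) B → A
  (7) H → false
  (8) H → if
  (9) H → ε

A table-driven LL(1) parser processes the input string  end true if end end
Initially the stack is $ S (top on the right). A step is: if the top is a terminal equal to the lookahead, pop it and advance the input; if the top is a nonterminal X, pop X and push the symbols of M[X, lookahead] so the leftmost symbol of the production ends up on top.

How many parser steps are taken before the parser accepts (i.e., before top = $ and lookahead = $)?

13

step 1: stack=$ S  input=end true if end end $  — expand S → end F F
step 2: stack=$ F F end  input=end true if end end $  — match end
step 3: stack=$ F F  input=true if end end $  — expand F → B end
step 4: stack=$ F end B  input=true if end end $  — expand B → A
step 5: stack=$ F end A  input=true if end end $  — expand A → H true if
step 6: stack=$ F end if true H  input=true if end end $  — expand H → ε
step 7: stack=$ F end if true  input=true if end end $  — match true
step 8: stack=$ F end if  input=if end end $  — match if
step 9: stack=$ F end  input=end end $  — match end
step 10: stack=$ F  input=end $  — expand F → B end
step 11: stack=$ end B  input=end $  — expand B → A
step 12: stack=$ end A  input=end $  — expand A → ε
step 13: stack=$ end  input=end $  — match end
Accept reached after 13 steps.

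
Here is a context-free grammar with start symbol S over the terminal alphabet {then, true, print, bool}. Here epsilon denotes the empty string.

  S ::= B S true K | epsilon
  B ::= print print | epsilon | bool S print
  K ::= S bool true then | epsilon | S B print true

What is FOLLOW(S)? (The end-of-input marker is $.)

{$, bool, print, true}

FIRST(B) = {epsilon, bool, print}
FIRST(S) = {epsilon, bool, print, true}  (via B S true K)
FIRST(K) = {epsilon, bool, print, true}  (via S bool true then, S B print true)
FOLLOW(S) includes $ since S is the start symbol.
FOLLOW(S): in S::=B S true K, S is followed by true K with FIRST {true}; in B::=bool S print, S is followed by print with FIRST {print}; in K::=S bool true then, S is followed by bool true then with FIRST {bool}; in K::=S B print true, S is followed by B print true with FIRST {bool, print}. Thus FOLLOW(S) = {$, bool, print, true}.
FOLLOW(B): in S::=B S true K, B is followed by S true K with FIRST {bool, print, true}; in K::=S B print true, B is followed by print true with FIRST {print}. Thus FOLLOW(B) = {bool, print, true}.
FOLLOW(K): in S::=B S true K, the suffix after K is empty, so FOLLOW(K) ⊇ FOLLOW(S) = {$, bool, print, true}. Thus FOLLOW(K) = {$, bool, print, true}.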